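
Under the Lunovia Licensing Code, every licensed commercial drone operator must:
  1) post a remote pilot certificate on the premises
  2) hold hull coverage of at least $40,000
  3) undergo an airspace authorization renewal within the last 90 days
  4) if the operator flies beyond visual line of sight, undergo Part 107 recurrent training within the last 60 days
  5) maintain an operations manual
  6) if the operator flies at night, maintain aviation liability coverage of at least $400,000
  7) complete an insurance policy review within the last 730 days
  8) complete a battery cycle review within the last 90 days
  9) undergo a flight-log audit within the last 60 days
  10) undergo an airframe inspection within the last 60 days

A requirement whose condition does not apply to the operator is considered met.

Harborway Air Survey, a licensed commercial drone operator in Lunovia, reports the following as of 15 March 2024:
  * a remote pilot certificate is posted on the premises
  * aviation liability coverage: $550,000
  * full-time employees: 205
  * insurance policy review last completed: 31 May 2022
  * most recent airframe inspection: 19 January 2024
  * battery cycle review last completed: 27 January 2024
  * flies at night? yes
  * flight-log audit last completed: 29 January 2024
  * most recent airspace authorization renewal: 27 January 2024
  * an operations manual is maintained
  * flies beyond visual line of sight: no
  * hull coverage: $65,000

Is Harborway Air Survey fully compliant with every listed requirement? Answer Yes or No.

Yes

1. remote pilot certificate present → met
2. hull coverage $65,000 ≥ $40,000 → met
3. airspace authorization renewal 48 days ago vs limit 90 → met
4. condition 'flies beyond visual line of sight' does not hold → requirement n/a → met
5. operations manual present → met
6. condition 'flies at night' holds; aviation liability coverage $550,000 ≥ $400,000 → met
7. insurance policy review 654 days ago vs limit 730 → met
8. battery cycle review 48 days ago vs limit 90 → met
9. flight-log audit 46 days ago vs limit 60 → met
10. airframe inspection 56 days ago vs limit 60 → met
All met.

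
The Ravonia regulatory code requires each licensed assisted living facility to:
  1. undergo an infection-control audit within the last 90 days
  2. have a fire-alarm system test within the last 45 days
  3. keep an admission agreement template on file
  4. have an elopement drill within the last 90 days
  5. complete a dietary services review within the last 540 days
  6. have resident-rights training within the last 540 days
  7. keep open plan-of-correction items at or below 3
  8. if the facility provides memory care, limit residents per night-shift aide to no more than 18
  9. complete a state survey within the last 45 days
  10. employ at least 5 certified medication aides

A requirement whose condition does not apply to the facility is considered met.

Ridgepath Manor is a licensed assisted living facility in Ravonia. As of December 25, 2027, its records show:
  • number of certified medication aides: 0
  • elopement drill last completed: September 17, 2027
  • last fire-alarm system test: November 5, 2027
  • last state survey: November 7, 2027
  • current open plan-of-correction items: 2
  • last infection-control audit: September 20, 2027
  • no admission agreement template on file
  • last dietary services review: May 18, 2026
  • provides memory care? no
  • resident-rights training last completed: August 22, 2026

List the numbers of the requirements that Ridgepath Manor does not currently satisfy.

1. infection-control audit 96 days ago vs limit 90 → not met
2. fire-alarm system test 50 days ago vs limit 45 → not met
3. admission agreement template absent → not met
4. elopement drill 99 days ago vs limit 90 → not met
5. dietary services review 586 days ago vs limit 540 → not met
6. resident-rights training 490 days ago vs limit 540 → met
7. open plan-of-correction items 2 ≤ 3 → met
8. condition 'provides memory care' does not hold → requirement n/a → met
9. state survey 48 days ago vs limit 45 → not met
10. certified medication aides 0 < 5 → not met
Not met: 1, 2, 3, 4, 5, 9, 10

1, 2, 3, 4, 5, 9, 10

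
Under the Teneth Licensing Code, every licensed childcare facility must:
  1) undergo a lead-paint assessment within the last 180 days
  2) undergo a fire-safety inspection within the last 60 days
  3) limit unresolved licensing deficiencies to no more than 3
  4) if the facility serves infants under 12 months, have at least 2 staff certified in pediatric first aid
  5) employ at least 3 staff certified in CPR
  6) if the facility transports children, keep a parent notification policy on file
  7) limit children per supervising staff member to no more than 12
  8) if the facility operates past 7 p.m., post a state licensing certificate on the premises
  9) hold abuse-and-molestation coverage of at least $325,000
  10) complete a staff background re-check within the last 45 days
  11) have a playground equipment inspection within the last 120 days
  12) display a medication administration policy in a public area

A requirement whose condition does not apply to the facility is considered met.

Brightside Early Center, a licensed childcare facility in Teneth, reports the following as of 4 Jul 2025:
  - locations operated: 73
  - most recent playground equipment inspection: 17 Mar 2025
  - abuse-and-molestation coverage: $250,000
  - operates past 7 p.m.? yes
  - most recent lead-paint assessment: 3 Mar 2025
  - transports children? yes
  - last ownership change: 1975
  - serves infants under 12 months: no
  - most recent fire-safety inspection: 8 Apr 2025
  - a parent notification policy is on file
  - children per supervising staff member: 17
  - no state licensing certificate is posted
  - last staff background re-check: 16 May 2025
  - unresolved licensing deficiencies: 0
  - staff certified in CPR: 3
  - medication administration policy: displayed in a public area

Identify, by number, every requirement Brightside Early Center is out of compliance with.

2, 7, 8, 9, 10

1. lead-paint assessment 123 days ago vs limit 180 → met
2. fire-safety inspection 87 days ago vs limit 60 → not met
3. unresolved licensing deficiencies 0 ≤ 3 → met
4. condition 'serves infants under 12 months' does not hold → requirement n/a → met
5. staff certified in CPR 3 ≥ 3 → met
6. condition 'transports children' holds; parent notification policy present → met
7. children per supervising staff member 17 > 12 → not met
8. condition 'operates past 7 p.m.' holds; state licensing certificate absent → not met
9. abuse-and-molestation coverage $250,000 < $325,000 → not met
10. staff background re-check 49 days ago vs limit 45 → not met
11. playground equipment inspection 109 days ago vs limit 120 → met
12. medication administration policy present → met
Not met: 2, 7, 8, 9, 10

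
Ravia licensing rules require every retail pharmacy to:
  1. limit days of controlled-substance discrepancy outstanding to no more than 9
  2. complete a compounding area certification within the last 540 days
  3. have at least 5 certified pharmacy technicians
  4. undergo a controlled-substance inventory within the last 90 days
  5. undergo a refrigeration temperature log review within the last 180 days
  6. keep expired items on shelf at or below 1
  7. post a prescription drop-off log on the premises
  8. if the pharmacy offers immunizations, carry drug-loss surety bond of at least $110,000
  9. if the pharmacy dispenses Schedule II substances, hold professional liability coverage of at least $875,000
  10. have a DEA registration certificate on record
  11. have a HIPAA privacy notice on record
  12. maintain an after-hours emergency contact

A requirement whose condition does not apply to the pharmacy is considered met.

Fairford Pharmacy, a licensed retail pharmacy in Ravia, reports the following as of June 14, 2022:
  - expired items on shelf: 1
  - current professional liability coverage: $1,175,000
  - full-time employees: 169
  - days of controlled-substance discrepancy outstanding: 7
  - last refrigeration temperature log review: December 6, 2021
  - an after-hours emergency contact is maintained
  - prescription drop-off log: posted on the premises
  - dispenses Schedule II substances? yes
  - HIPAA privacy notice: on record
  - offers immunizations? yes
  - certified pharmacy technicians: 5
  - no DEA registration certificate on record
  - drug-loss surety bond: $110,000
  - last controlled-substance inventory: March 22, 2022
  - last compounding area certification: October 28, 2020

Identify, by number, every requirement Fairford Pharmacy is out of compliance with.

2, 5, 10

1. days of controlled-substance discrepancy outstanding 7 ≤ 9 → met
2. compounding area certification 594 days ago vs limit 540 → not met
3. certified pharmacy technicians 5 ≥ 5 → met
4. controlled-substance inventory 84 days ago vs limit 90 → met
5. refrigeration temperature log review 190 days ago vs limit 180 → not met
6. expired items on shelf 1 ≤ 1 → met
7. prescription drop-off log present → met
8. condition 'offers immunizations' holds; drug-loss surety bond $110,000 ≥ $110,000 → met
9. condition 'dispenses Schedule II substances' holds; professional liability coverage $1,175,000 ≥ $875,000 → met
10. DEA registration certificate absent → not met
11. HIPAA privacy notice present → met
12. after-hours emergency contact present → met
Not met: 2, 5, 10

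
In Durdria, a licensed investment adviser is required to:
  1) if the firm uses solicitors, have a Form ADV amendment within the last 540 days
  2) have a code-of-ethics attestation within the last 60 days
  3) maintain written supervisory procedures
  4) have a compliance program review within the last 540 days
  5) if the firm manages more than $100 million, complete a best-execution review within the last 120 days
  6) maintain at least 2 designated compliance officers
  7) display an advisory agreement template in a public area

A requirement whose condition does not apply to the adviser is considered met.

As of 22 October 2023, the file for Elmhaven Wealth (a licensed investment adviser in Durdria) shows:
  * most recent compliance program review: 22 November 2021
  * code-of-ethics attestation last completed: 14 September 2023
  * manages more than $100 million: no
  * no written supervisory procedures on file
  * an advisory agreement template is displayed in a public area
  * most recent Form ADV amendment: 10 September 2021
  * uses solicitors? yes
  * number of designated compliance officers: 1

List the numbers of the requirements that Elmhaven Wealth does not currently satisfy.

1. condition 'uses solicitors' holds; Form ADV amendment 772 days ago vs limit 540 → not met
2. code-of-ethics attestation 38 days ago vs limit 60 → met
3. written supervisory procedures absent → not met
4. compliance program review 699 days ago vs limit 540 → not met
5. condition 'manages more than $100 million' does not hold → requirement n/a → met
6. designated compliance officers 1 < 2 → not met
7. advisory agreement template present → met
Not met: 1, 3, 4, 6

1, 3, 4, 6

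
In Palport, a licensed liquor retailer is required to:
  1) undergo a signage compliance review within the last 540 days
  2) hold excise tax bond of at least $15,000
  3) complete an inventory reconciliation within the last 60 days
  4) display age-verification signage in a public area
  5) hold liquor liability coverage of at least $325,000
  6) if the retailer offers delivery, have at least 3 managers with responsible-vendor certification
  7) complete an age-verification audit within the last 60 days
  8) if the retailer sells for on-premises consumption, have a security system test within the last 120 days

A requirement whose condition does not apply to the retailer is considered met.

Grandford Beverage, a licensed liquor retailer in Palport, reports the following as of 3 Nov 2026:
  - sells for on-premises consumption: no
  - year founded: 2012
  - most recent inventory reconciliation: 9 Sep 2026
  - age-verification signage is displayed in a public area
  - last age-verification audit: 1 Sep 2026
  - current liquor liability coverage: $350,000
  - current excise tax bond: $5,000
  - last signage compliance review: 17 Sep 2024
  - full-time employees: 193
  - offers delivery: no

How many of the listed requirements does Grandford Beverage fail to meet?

3

1. signage compliance review 777 days ago vs limit 540 → not met
2. excise tax bond $5,000 < $15,000 → not met
3. inventory reconciliation 55 days ago vs limit 60 → met
4. age-verification signage present → met
5. liquor liability coverage $350,000 ≥ $325,000 → met
6. condition 'offers delivery' does not hold → requirement n/a → met
7. age-verification audit 63 days ago vs limit 60 → not met
8. condition 'sells for on-premises consumption' does not hold → requirement n/a → met
Not met: 3 of 8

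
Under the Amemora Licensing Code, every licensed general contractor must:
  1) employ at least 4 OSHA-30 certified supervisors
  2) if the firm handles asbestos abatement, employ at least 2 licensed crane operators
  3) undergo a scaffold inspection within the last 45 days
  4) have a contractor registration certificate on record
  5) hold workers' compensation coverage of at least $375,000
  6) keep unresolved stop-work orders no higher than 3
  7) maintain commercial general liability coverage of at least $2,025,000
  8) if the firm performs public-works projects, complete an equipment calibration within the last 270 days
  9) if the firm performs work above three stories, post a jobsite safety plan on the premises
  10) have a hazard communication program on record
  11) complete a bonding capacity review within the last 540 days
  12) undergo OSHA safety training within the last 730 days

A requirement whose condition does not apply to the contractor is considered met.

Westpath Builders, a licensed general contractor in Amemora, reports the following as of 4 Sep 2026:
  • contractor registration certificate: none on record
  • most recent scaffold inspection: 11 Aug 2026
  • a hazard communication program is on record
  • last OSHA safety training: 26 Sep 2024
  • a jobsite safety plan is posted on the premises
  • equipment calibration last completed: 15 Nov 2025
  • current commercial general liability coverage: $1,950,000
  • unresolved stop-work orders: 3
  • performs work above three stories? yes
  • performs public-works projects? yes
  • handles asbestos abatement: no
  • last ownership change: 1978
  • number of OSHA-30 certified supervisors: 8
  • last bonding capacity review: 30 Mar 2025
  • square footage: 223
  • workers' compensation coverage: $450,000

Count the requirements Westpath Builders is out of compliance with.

1. OSHA-30 certified supervisors 8 ≥ 4 → met
2. condition 'handles asbestos abatement' does not hold → requirement n/a → met
3. scaffold inspection 24 days ago vs limit 45 → met
4. contractor registration certificate absent → not met
5. workers' compensation coverage $450,000 ≥ $375,000 → met
6. unresolved stop-work orders 3 ≤ 3 → met
7. commercial general liability coverage $1,950,000 < $2,025,000 → not met
8. condition 'performs public-works projects' holds; equipment calibration 293 days ago vs limit 270 → not met
9. condition 'performs work above three stories' holds; jobsite safety plan present → met
10. hazard communication program present → met
11. bonding capacity review 523 days ago vs limit 540 → met
12. OSHA safety training 708 days ago vs limit 730 → met
Not met: 3 of 12

3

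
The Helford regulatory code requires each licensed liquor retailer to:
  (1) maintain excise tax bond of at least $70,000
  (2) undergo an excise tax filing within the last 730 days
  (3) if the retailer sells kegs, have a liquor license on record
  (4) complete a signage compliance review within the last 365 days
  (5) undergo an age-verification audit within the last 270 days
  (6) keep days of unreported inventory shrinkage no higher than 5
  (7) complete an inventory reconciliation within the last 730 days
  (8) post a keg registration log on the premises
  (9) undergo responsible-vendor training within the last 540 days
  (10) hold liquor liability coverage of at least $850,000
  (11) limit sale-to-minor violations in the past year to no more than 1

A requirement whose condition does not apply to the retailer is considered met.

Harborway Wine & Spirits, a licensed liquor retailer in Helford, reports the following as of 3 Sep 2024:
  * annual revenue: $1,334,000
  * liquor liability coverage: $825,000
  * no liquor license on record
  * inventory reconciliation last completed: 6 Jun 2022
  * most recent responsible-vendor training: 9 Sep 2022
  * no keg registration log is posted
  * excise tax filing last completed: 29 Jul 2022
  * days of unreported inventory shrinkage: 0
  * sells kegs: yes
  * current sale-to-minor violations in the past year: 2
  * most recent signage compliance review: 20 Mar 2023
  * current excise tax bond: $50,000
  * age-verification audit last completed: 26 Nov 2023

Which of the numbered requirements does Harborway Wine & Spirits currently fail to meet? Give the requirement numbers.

1. excise tax bond $50,000 < $70,000 → not met
2. excise tax filing 767 days ago vs limit 730 → not met
3. condition 'sells kegs' holds; liquor license absent → not met
4. signage compliance review 533 days ago vs limit 365 → not met
5. age-verification audit 282 days ago vs limit 270 → not met
6. days of unreported inventory shrinkage 0 ≤ 5 → met
7. inventory reconciliation 820 days ago vs limit 730 → not met
8. keg registration log absent → not met
9. responsible-vendor training 725 days ago vs limit 540 → not met
10. liquor liability coverage $825,000 < $850,000 → not met
11. sale-to-minor violations in the past year 2 > 1 → not met
Not met: 1, 2, 3, 4, 5, 7, 8, 9, 10, 11

1, 2, 3, 4, 5, 7, 8, 9, 10, 11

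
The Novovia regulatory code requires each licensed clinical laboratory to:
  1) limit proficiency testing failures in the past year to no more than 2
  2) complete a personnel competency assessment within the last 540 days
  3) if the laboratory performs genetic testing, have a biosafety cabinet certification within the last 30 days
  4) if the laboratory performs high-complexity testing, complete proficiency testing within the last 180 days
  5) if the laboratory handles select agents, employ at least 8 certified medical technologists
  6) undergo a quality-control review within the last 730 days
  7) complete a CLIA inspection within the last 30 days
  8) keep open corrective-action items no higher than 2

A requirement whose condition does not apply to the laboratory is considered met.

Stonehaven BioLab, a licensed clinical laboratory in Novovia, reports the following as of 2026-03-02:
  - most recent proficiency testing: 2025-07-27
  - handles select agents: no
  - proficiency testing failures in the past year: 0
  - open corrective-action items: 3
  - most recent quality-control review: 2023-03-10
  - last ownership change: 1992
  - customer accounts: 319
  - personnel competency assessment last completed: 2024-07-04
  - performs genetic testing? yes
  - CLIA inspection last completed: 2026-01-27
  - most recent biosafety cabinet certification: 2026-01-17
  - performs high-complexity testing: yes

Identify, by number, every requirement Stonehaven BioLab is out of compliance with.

2, 3, 4, 6, 7, 8

1. proficiency testing failures in the past year 0 ≤ 2 → met
2. personnel competency assessment 606 days ago vs limit 540 → not met
3. condition 'performs genetic testing' holds; biosafety cabinet certification 44 days ago vs limit 30 → not met
4. condition 'performs high-complexity testing' holds; proficiency testing 218 days ago vs limit 180 → not met
5. condition 'handles select agents' does not hold → requirement n/a → met
6. quality-control review 1088 days ago vs limit 730 → not met
7. CLIA inspection 34 days ago vs limit 30 → not met
8. open corrective-action items 3 > 2 → not met
Not met: 2, 3, 4, 6, 7, 8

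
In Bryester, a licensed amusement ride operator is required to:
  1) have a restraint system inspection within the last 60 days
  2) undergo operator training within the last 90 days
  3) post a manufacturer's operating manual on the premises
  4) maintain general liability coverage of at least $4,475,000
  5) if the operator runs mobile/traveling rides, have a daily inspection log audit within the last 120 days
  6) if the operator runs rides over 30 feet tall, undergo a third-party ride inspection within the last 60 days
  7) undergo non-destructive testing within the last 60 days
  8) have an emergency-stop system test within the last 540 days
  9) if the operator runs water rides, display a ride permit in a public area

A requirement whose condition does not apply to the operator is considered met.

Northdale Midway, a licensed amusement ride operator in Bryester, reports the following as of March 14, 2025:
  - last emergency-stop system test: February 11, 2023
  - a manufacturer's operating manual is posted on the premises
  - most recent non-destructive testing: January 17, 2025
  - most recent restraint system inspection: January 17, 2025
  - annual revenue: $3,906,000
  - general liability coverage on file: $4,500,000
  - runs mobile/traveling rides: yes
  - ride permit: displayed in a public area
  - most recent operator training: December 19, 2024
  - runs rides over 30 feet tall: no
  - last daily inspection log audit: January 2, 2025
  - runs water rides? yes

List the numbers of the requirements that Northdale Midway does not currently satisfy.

1. restraint system inspection 56 days ago vs limit 60 → met
2. operator training 85 days ago vs limit 90 → met
3. manufacturer's operating manual present → met
4. general liability coverage $4,500,000 ≥ $4,475,000 → met
5. condition 'runs mobile/traveling rides' holds; daily inspection log audit 71 days ago vs limit 120 → met
6. condition 'runs rides over 30 feet tall' does not hold → requirement n/a → met
7. non-destructive testing 56 days ago vs limit 60 → met
8. emergency-stop system test 762 days ago vs limit 540 → not met
9. condition 'runs water rides' holds; ride permit present → met
Not met: 8

8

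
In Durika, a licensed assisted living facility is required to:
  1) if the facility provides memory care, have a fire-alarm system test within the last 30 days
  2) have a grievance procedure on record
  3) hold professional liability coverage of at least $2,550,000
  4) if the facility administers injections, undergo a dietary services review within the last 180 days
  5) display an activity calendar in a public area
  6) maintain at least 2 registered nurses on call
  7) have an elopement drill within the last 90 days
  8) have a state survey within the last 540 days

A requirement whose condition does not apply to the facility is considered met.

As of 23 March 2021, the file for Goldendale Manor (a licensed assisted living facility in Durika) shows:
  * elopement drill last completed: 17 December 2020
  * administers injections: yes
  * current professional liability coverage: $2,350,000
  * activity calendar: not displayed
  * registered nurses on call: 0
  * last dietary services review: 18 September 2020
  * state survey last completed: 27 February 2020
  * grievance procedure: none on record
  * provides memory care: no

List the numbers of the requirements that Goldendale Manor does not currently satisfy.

1. condition 'provides memory care' does not hold → requirement n/a → met
2. grievance procedure absent → not met
3. professional liability coverage $2,350,000 < $2,550,000 → not met
4. condition 'administers injections' holds; dietary services review 186 days ago vs limit 180 → not met
5. activity calendar absent → not met
6. registered nurses on call 0 < 2 → not met
7. elopement drill 96 days ago vs limit 90 → not met
8. state survey 390 days ago vs limit 540 → met
Not met: 2, 3, 4, 5, 6, 7

2, 3, 4, 5, 6, 7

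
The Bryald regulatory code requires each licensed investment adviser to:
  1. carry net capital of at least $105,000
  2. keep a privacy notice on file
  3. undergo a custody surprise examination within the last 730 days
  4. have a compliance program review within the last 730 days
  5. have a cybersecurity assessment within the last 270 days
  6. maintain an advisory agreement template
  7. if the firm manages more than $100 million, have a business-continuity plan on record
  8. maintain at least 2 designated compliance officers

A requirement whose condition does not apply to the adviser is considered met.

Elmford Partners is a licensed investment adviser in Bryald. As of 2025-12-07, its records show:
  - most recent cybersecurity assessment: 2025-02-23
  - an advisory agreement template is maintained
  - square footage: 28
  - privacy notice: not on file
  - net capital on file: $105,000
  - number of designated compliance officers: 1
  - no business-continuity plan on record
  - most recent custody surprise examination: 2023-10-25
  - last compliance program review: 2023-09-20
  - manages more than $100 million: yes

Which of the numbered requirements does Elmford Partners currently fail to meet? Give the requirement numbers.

2, 3, 4, 5, 7, 8

1. net capital $105,000 ≥ $105,000 → met
2. privacy notice absent → not met
3. custody surprise examination 774 days ago vs limit 730 → not met
4. compliance program review 809 days ago vs limit 730 → not met
5. cybersecurity assessment 287 days ago vs limit 270 → not met
6. advisory agreement template present → met
7. condition 'manages more than $100 million' holds; business-continuity plan absent → not met
8. designated compliance officers 1 < 2 → not met
Not met: 2, 3, 4, 5, 7, 8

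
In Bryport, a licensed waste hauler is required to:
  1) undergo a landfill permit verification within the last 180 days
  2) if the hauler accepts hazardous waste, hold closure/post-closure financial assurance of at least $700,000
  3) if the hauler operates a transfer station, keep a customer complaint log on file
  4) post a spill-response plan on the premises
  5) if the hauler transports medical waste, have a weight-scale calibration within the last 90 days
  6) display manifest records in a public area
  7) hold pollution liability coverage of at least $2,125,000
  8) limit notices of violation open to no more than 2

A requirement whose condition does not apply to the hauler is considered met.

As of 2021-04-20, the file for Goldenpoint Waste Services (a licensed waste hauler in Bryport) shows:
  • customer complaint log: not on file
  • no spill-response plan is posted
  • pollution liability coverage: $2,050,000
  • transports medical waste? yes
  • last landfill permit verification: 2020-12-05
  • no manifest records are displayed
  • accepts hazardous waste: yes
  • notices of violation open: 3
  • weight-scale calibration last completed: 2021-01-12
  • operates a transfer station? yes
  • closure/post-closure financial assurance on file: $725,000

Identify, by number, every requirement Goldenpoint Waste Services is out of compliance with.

1. landfill permit verification 136 days ago vs limit 180 → met
2. condition 'accepts hazardous waste' holds; closure/post-closure financial assurance $725,000 ≥ $700,000 → met
3. condition 'operates a transfer station' holds; customer complaint log absent → not met
4. spill-response plan absent → not met
5. condition 'transports medical waste' holds; weight-scale calibration 98 days ago vs limit 90 → not met
6. manifest records absent → not met
7. pollution liability coverage $2,050,000 < $2,125,000 → not met
8. notices of violation open 3 > 2 → not met
Not met: 3, 4, 5, 6, 7, 8

3, 4, 5, 6, 7, 8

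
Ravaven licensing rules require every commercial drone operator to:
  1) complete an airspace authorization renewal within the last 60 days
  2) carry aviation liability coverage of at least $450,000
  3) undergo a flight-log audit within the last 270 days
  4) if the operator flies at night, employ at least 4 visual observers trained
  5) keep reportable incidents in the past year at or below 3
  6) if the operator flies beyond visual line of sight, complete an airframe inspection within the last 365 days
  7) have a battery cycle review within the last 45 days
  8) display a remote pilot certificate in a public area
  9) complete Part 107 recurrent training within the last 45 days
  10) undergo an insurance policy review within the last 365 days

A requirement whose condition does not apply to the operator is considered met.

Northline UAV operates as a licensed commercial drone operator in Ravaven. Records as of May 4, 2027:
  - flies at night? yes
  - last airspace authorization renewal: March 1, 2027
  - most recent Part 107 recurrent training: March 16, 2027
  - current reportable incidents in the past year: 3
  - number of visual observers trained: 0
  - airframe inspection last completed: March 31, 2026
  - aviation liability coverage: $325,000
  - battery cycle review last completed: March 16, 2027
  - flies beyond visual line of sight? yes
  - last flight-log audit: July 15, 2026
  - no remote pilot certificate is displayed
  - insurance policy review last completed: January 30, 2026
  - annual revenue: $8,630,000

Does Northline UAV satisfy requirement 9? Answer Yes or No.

9. Part 107 recurrent training 49 days ago vs limit 45 → not met

No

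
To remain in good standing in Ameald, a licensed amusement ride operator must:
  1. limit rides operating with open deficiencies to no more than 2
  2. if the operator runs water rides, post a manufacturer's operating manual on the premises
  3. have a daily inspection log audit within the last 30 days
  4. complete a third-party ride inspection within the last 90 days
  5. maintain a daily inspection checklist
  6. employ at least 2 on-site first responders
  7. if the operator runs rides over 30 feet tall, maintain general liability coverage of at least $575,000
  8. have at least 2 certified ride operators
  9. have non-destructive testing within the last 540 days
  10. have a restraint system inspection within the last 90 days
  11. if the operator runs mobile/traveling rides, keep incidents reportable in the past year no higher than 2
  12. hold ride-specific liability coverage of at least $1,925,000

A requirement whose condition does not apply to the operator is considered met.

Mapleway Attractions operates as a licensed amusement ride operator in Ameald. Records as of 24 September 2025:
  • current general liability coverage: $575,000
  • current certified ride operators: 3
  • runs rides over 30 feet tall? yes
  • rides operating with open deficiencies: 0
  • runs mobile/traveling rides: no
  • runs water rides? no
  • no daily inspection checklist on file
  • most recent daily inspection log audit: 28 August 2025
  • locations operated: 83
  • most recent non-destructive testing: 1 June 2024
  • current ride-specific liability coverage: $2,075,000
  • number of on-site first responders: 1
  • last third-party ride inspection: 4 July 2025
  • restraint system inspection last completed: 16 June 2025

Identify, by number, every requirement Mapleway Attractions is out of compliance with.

5, 6, 10

1. rides operating with open deficiencies 0 ≤ 2 → met
2. condition 'runs water rides' does not hold → requirement n/a → met
3. daily inspection log audit 27 days ago vs limit 30 → met
4. third-party ride inspection 82 days ago vs limit 90 → met
5. daily inspection checklist absent → not met
6. on-site first responders 1 < 2 → not met
7. condition 'runs rides over 30 feet tall' holds; general liability coverage $575,000 ≥ $575,000 → met
8. certified ride operators 3 ≥ 2 → met
9. non-destructive testing 480 days ago vs limit 540 → met
10. restraint system inspection 100 days ago vs limit 90 → not met
11. condition 'runs mobile/traveling rides' does not hold → requirement n/a → met
12. ride-specific liability coverage $2,075,000 ≥ $1,925,000 → met
Not met: 5, 6, 10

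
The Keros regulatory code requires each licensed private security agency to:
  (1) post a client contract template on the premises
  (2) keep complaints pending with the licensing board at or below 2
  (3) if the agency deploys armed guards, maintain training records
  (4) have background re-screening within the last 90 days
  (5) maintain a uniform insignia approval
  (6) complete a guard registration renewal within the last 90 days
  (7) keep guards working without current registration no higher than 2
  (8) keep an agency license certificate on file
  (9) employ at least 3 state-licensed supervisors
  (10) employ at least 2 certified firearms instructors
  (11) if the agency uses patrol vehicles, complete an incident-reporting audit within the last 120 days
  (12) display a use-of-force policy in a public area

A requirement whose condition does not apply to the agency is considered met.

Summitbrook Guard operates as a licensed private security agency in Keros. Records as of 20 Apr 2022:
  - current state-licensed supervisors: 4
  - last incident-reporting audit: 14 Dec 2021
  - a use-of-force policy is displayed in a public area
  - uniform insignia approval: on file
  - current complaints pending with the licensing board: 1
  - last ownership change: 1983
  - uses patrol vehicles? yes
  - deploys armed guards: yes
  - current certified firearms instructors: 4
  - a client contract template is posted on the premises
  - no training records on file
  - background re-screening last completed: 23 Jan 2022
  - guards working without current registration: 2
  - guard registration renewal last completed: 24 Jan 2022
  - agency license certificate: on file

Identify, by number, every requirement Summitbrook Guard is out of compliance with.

1. client contract template present → met
2. complaints pending with the licensing board 1 ≤ 2 → met
3. condition 'deploys armed guards' holds; training records absent → not met
4. background re-screening 87 days ago vs limit 90 → met
5. uniform insignia approval present → met
6. guard registration renewal 86 days ago vs limit 90 → met
7. guards working without current registration 2 ≤ 2 → met
8. agency license certificate present → met
9. state-licensed supervisors 4 ≥ 3 → met
10. certified firearms instructors 4 ≥ 2 → met
11. condition 'uses patrol vehicles' holds; incident-reporting audit 127 days ago vs limit 120 → not met
12. use-of-force policy present → met
Not met: 3, 11

3, 11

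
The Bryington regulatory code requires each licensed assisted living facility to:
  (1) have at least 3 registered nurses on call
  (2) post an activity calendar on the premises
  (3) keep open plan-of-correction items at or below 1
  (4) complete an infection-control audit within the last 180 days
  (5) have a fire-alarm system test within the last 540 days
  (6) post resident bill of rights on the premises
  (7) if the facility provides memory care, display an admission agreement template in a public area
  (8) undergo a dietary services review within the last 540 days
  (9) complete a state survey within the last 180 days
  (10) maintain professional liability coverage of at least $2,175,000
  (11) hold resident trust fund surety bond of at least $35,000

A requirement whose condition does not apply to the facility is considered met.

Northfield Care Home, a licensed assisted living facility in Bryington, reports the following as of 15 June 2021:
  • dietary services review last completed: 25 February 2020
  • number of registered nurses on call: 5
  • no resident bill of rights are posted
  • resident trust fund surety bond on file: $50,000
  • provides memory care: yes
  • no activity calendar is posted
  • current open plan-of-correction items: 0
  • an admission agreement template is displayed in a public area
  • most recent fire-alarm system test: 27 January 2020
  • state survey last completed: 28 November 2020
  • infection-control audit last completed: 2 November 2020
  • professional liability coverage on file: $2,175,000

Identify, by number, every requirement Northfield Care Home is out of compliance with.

2, 4, 6, 9

1. registered nurses on call 5 ≥ 3 → met
2. activity calendar absent → not met
3. open plan-of-correction items 0 ≤ 1 → met
4. infection-control audit 225 days ago vs limit 180 → not met
5. fire-alarm system test 505 days ago vs limit 540 → met
6. resident bill of rights absent → not met
7. condition 'provides memory care' holds; admission agreement template present → met
8. dietary services review 476 days ago vs limit 540 → met
9. state survey 199 days ago vs limit 180 → not met
10. professional liability coverage $2,175,000 ≥ $2,175,000 → met
11. resident trust fund surety bond $50,000 ≥ $35,000 → met
Not met: 2, 4, 6, 9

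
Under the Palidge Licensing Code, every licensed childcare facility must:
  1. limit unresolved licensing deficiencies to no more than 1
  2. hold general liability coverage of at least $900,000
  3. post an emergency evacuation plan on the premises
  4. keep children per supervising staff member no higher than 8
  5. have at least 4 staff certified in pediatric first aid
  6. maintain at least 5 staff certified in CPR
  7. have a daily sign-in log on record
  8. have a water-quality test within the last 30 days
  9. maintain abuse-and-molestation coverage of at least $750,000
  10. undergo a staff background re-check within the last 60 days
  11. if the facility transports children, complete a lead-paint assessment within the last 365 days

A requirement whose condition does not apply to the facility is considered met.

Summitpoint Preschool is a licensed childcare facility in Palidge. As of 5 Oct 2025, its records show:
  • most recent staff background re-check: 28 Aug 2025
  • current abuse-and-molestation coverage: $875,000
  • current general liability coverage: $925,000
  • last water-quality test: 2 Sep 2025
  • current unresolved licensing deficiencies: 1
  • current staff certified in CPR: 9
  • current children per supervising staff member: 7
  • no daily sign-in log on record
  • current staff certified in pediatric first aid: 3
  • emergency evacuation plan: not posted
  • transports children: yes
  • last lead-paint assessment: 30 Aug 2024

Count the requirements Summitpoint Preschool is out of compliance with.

1. unresolved licensing deficiencies 1 ≤ 1 → met
2. general liability coverage $925,000 ≥ $900,000 → met
3. emergency evacuation plan absent → not met
4. children per supervising staff member 7 ≤ 8 → met
5. staff certified in pediatric first aid 3 < 4 → not met
6. staff certified in CPR 9 ≥ 5 → met
7. daily sign-in log absent → not met
8. water-quality test 33 days ago vs limit 30 → not met
9. abuse-and-molestation coverage $875,000 ≥ $750,000 → met
10. staff background re-check 38 days ago vs limit 60 → met
11. condition 'transports children' holds; lead-paint assessment 401 days ago vs limit 365 → not met
Not met: 5 of 11

5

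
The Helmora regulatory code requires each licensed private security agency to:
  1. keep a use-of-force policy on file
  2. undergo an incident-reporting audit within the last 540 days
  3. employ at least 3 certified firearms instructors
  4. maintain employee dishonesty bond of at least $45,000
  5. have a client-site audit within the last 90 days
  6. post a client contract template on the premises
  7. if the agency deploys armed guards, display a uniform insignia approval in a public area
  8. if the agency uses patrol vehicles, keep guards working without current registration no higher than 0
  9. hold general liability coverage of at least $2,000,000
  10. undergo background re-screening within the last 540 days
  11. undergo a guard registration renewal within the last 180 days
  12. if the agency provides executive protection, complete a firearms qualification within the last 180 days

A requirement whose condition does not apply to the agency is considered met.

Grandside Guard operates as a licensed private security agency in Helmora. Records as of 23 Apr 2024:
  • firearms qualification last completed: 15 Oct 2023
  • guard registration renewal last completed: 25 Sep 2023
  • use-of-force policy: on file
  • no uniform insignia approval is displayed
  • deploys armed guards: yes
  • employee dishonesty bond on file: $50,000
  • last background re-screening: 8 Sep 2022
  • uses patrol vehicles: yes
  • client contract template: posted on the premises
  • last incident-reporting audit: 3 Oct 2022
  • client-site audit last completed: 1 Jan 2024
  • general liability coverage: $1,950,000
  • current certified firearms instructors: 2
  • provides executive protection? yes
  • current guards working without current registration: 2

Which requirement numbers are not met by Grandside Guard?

2, 3, 5, 7, 8, 9, 10, 11, 12

1. use-of-force policy present → met
2. incident-reporting audit 568 days ago vs limit 540 → not met
3. certified firearms instructors 2 < 3 → not met
4. employee dishonesty bond $50,000 ≥ $45,000 → met
5. client-site audit 113 days ago vs limit 90 → not met
6. client contract template present → met
7. condition 'deploys armed guards' holds; uniform insignia approval absent → not met
8. condition 'uses patrol vehicles' holds; guards working without current registration 2 > 0 → not met
9. general liability coverage $1,950,000 < $2,000,000 → not met
10. background re-screening 593 days ago vs limit 540 → not met
11. guard registration renewal 211 days ago vs limit 180 → not met
12. condition 'provides executive protection' holds; firearms qualification 191 days ago vs limit 180 → not met
Not met: 2, 3, 5, 7, 8, 9, 10, 11, 12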